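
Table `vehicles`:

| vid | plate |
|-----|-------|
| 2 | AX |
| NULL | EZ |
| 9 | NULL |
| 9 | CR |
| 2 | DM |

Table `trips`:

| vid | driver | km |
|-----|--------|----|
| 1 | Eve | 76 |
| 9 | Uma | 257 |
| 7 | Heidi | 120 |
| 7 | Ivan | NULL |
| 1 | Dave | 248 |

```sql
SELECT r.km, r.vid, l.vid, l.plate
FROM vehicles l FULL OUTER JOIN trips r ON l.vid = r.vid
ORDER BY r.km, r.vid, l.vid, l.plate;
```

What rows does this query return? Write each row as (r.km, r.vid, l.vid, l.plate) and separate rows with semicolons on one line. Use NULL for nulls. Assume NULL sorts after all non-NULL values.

(76, 1, NULL, NULL); (120, 7, NULL, NULL); (248, 1, NULL, NULL); (257, 9, 9, CR); (257, 9, 9, NULL); (NULL, 7, NULL, NULL); (NULL, NULL, 2, AX); (NULL, NULL, 2, DM); (NULL, NULL, NULL, EZ)

FULL OUTER JOIN keeps every row from both sides; unmatched rows get NULL for the other side's columns.
Matching on l.vid = r.vid. A NULL in a compared column never satisfies the condition.
Matched pairs: 2; unmatched l rows kept: 3; unmatched r rows kept: 4.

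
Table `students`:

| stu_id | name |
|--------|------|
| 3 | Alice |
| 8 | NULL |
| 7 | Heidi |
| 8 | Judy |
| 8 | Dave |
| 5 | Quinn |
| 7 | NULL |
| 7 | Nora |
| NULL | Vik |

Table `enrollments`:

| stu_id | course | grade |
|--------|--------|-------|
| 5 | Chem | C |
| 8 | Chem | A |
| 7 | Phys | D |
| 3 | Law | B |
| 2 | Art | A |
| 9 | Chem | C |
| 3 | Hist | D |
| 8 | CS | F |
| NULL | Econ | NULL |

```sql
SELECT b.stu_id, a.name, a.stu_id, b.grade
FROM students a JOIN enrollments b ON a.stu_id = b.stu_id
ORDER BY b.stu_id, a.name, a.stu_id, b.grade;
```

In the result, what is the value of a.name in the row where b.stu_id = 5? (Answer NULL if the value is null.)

Quinn

INNER JOIN keeps only pairs where the ON condition holds.
Matching on a.stu_id = b.stu_id. A NULL in a compared column never satisfies the condition.
Matched pairs: 12.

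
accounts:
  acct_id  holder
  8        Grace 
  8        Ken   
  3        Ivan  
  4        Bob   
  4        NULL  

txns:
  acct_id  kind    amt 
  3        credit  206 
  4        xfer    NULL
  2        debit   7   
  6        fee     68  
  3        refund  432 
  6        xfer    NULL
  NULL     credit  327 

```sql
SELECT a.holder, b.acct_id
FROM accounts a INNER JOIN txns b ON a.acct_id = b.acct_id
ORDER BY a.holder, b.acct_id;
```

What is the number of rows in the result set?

INNER JOIN keeps only pairs where the ON condition holds.
Matching on a.acct_id = b.acct_id. A NULL in a compared column never satisfies the condition.
- a row (acct_id=8): no match → dropped.
- a row (acct_id=8): no match → dropped.
- a row (acct_id=3): matches 2 b row(s) → 2 output row(s).
- a row (acct_id=4): matches 1 b row(s) → 1 output row(s).
- a row (acct_id=4): matches 1 b row(s) → 1 output row(s).
Total: 4 rows.

4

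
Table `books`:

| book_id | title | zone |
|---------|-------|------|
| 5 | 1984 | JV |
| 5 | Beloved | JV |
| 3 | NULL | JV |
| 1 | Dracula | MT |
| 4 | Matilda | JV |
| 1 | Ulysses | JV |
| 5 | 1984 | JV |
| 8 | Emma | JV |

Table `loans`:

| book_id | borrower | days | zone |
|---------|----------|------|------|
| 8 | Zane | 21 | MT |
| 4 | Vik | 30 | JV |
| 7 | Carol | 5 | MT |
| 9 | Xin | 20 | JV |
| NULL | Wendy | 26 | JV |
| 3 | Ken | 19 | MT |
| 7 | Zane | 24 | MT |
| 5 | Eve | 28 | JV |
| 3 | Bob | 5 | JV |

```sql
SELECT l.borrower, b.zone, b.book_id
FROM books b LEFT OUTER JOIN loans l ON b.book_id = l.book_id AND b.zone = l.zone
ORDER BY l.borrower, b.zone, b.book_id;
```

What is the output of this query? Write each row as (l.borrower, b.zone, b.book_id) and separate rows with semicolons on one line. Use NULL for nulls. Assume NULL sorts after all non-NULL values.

(Bob, JV, 3); (Eve, JV, 5); (Eve, JV, 5); (Eve, JV, 5); (Vik, JV, 4); (NULL, JV, 1); (NULL, JV, 8); (NULL, MT, 1)

LEFT JOIN keeps every row from `books`; unmatched rows get NULL for `loans`'s columns.
Matching on b.book_id = l.book_id AND b.zone = l.zone. A NULL in a compared column never satisfies the condition.
- b[0] book_id=5, zone=JV → 1 match(es) in l → 1 row(s).
- b[1] book_id=5, zone=JV → 1 match(es) in l → 1 row(s).
- b[2] book_id=3, zone=JV → 1 match(es) in l → 1 row(s).
- b[3] book_id=1, zone=MT → no match; kept with NULLs on the l side.
- b[4] book_id=4, zone=JV → 1 match(es) in l → 1 row(s).
- b[5] book_id=1, zone=JV → no match; kept with NULLs on the l side.
- b[6] book_id=5, zone=JV → 1 match(es) in l → 1 row(s).
- b[7] book_id=8, zone=JV → no match; kept with NULLs on the l side.
After projecting and ordering:
l.borrower | b.zone | b.book_id
Bob | JV | 3
Eve | JV | 5
Eve | JV | 5
Eve | JV | 5
Vik | JV | 4
NULL | JV | 1
NULL | JV | 8
NULL | MT | 1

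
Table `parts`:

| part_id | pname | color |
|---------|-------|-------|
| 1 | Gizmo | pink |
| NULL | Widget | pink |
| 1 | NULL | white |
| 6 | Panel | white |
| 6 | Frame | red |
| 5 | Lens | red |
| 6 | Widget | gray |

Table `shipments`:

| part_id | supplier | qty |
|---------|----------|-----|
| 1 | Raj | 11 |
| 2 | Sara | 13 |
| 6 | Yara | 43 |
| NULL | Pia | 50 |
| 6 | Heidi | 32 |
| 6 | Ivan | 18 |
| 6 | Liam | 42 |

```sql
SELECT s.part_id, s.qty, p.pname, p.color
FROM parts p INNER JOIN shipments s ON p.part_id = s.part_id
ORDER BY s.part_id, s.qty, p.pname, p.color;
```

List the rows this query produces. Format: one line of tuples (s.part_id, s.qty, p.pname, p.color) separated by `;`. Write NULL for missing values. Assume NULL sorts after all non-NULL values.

(1, 11, Gizmo, pink); (1, 11, NULL, white); (6, 18, Frame, red); (6, 18, Panel, white); (6, 18, Widget, gray); (6, 32, Frame, red); (6, 32, Panel, white); (6, 32, Widget, gray); (6, 42, Frame, red); (6, 42, Panel, white); (6, 42, Widget, gray); (6, 43, Frame, red); (6, 43, Panel, white); (6, 43, Widget, gray)

INNER JOIN keeps only pairs where the ON condition holds.
Matching on p.part_id = s.part_id. A NULL in a compared column never satisfies the condition.
Matched pairs: 14.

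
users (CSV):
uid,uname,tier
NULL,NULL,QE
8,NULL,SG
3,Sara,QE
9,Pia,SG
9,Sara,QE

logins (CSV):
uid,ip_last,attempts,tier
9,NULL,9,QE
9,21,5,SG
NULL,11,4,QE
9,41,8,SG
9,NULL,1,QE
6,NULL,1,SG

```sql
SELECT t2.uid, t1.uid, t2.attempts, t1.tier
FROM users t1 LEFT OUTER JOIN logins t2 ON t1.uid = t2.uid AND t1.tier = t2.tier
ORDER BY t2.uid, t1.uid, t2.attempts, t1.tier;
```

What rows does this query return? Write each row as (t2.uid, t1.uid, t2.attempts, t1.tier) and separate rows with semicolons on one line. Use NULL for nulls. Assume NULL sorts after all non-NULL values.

(9, 9, 1, QE); (9, 9, 5, SG); (9, 9, 8, SG); (9, 9, 9, QE); (NULL, 3, NULL, QE); (NULL, 8, NULL, SG); (NULL, NULL, NULL, QE)

LEFT JOIN keeps every row from `users`; unmatched rows get NULL for `logins`'s columns.
Matching on t1.uid = t2.uid AND t1.tier = t2.tier. A NULL in a compared column never satisfies the condition.
- t1[0] uid=NULL, tier=QE → no match; kept with NULLs on the t2 side.
- t1[1] uid=8, tier=SG → no match; kept with NULLs on the t2 side.
- t1[2] uid=3, tier=QE → no match; kept with NULLs on the t2 side.
- t1[3] uid=9, tier=SG → 2 match(es) in t2 → 2 row(s).
- t1[4] uid=9, tier=QE → 2 match(es) in t2 → 2 row(s).
After projecting and ordering:
t2.uid | t1.uid | t2.attempts | t1.tier
9 | 9 | 1 | QE
9 | 9 | 5 | SG
9 | 9 | 8 | SG
9 | 9 | 9 | QE
NULL | 3 | NULL | QE
NULL | 8 | NULL | SG
NULL | NULL | NULL | QE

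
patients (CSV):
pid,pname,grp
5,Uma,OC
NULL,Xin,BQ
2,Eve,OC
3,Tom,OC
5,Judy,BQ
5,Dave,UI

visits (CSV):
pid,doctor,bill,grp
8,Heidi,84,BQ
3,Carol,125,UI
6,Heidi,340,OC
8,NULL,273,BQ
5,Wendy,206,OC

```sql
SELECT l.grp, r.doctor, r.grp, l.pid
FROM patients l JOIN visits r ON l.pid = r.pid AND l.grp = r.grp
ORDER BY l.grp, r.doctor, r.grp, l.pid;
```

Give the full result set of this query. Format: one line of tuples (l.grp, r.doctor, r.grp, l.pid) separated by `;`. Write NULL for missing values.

INNER JOIN keeps only pairs where the ON condition holds.
Matching on l.pid = r.pid AND l.grp = r.grp. A NULL in a compared column never satisfies the condition.
- l row (pid=5, grp=OC): matches 1 r row(s) → 1 output row(s).
- l row (pid=NULL, grp=BQ): no match → dropped.
- l row (pid=2, grp=OC): no match → dropped.
- l row (pid=3, grp=OC): no match → dropped.
- l row (pid=5, grp=BQ): no match → dropped.
- l row (pid=5, grp=UI): no match → dropped.
After projecting and ordering:
l.grp | r.doctor | r.grp | l.pid
OC | Wendy | OC | 5

(OC, Wendy, OC, 5)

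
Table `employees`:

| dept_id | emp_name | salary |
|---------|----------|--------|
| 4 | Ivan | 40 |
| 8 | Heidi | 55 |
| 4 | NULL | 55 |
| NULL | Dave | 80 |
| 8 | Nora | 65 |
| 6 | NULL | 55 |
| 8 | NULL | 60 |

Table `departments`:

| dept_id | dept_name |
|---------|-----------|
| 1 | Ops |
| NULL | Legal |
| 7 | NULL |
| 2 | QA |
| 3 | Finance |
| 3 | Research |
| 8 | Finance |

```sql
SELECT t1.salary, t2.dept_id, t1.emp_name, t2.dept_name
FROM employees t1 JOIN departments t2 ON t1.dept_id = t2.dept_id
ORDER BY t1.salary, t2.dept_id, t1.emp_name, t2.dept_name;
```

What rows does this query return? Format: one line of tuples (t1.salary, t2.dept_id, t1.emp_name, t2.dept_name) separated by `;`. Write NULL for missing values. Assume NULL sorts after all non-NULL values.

(55, 8, Heidi, Finance); (60, 8, NULL, Finance); (65, 8, Nora, Finance)

INNER JOIN keeps only pairs where the ON condition holds.
Matching on t1.dept_id = t2.dept_id. A NULL in a compared column never satisfies the condition.
- dept_id=4: no matching t2 row, dropped.
- dept_id=8: 1 matching t2 row(s), so 1 row(s) emitted.
- dept_id=4: no matching t2 row, dropped.
- dept_id=NULL: no matching t2 row, dropped.
- dept_id=8: 1 matching t2 row(s), so 1 row(s) emitted.
- dept_id=6: no matching t2 row, dropped.
- dept_id=8: 1 matching t2 row(s), so 1 row(s) emitted.
After projecting and ordering:
t1.salary | t2.dept_id | t1.emp_name | t2.dept_name
55 | 8 | Heidi | Finance
60 | 8 | NULL | Finance
65 | 8 | Nora | Finance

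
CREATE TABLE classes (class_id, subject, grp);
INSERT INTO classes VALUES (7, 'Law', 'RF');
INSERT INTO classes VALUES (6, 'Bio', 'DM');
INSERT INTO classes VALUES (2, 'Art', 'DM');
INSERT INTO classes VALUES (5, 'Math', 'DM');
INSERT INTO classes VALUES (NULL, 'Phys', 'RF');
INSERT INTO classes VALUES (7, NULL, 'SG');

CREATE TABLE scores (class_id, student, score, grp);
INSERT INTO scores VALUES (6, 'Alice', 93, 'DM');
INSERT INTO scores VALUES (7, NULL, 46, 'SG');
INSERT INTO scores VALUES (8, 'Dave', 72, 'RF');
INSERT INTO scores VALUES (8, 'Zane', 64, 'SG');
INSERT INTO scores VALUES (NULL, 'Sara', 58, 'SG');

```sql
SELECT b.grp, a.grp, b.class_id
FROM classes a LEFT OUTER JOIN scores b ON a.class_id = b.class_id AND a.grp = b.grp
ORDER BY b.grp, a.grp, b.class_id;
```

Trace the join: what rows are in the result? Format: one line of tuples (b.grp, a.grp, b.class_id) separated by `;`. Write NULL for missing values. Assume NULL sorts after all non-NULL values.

LEFT JOIN keeps every row from `classes`; unmatched rows get NULL for `scores`'s columns.
Matching on a.class_id = b.class_id AND a.grp = b.grp. A NULL in a compared column never satisfies the condition.
- a row (class_id=7, grp=RF): no match → kept, b columns NULL.
- a row (class_id=6, grp=DM): matches 1 b row(s) → 1 output row(s).
- a row (class_id=2, grp=DM): no match → kept, b columns NULL.
- a row (class_id=5, grp=DM): no match → kept, b columns NULL.
- a row (class_id=NULL, grp=RF): no match → kept, b columns NULL.
- a row (class_id=7, grp=SG): matches 1 b row(s) → 1 output row(s).
After projecting and ordering:
b.grp | a.grp | b.class_id
DM | DM | 6
SG | SG | 7
NULL | DM | NULL
NULL | DM | NULL
NULL | RF | NULL
NULL | RF | NULL

(DM, DM, 6); (SG, SG, 7); (NULL, DM, NULL); (NULL, DM, NULL); (NULL, RF, NULL); (NULL, RF, NULL)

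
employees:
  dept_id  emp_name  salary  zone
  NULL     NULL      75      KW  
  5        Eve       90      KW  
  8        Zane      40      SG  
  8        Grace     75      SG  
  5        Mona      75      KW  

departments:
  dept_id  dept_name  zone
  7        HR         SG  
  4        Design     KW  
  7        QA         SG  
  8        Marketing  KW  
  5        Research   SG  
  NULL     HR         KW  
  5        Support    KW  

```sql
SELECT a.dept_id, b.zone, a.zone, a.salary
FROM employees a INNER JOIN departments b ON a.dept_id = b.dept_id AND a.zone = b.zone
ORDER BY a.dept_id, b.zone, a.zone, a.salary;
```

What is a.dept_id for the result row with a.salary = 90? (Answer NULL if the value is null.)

5

INNER JOIN keeps only pairs where the ON condition holds.
Matching on a.dept_id = b.dept_id AND a.zone = b.zone. A NULL in a compared column never satisfies the condition.
- dept_id=NULL, zone=KW: no matching b row, dropped.
- dept_id=5, zone=KW: 1 matching b row(s), so 1 row(s) emitted.
- dept_id=8, zone=SG: no matching b row, dropped.
- dept_id=8, zone=SG: no matching b row, dropped.
- dept_id=5, zone=KW: 1 matching b row(s), so 1 row(s) emitted.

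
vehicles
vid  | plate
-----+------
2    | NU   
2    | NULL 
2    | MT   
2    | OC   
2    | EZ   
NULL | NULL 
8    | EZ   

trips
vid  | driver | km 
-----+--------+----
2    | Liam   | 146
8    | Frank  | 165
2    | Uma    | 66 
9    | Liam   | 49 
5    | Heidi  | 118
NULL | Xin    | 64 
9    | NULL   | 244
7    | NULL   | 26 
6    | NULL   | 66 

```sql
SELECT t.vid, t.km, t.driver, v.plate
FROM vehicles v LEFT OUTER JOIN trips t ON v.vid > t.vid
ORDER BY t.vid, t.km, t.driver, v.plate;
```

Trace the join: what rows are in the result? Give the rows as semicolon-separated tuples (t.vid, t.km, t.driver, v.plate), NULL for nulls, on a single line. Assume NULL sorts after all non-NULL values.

(2, 66, Uma, EZ); (2, 146, Liam, EZ); (5, 118, Heidi, EZ); (6, 66, NULL, EZ); (7, 26, NULL, EZ); (NULL, NULL, NULL, EZ); (NULL, NULL, NULL, MT); (NULL, NULL, NULL, NU); (NULL, NULL, NULL, OC); (NULL, NULL, NULL, NULL); (NULL, NULL, NULL, NULL)

LEFT JOIN keeps every row from `vehicles`; unmatched rows get NULL for `trips`'s columns.
Matching on v.vid > t.vid. A NULL in a compared column never satisfies the condition.
- v row (vid=2): no match → kept, t columns NULL.
- v row (vid=2): no match → kept, t columns NULL.
- v row (vid=2): no match → kept, t columns NULL.
- v row (vid=2): no match → kept, t columns NULL.
- v row (vid=2): no match → kept, t columns NULL.
- v row (vid=NULL): no match → kept, t columns NULL.
- v row (vid=8): matches 5 t row(s) → 5 output row(s).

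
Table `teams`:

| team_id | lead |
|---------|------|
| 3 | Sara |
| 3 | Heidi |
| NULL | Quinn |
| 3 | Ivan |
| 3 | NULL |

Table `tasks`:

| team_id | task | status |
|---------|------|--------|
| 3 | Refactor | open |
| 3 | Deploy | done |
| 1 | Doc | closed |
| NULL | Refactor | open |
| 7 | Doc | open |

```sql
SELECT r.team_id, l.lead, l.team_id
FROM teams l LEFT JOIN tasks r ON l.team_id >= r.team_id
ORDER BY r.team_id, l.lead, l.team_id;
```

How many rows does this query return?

LEFT JOIN keeps every row from `teams`; unmatched rows get NULL for `tasks`'s columns.
Matching on l.team_id >= r.team_id. A NULL in a compared column never satisfies the condition.
- team_id=3: 3 matching r row(s), so 3 row(s) emitted.
- team_id=3: 3 matching r row(s), so 3 row(s) emitted.
- team_id=NULL: no r row matches, row kept with r columns NULL.
- team_id=3: 3 matching r row(s), so 3 row(s) emitted.
- team_id=3: 3 matching r row(s), so 3 row(s) emitted.
Total: 12 matched + 1 padded = 13 rows.

13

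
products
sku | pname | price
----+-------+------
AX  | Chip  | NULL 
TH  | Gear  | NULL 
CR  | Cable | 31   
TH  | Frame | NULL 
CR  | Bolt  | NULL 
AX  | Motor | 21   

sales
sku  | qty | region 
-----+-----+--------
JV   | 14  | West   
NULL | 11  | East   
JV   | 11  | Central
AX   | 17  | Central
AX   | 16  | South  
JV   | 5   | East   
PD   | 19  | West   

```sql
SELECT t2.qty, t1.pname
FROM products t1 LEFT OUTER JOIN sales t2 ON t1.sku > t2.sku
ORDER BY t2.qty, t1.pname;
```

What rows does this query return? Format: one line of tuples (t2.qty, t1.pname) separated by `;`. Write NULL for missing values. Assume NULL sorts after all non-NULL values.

LEFT JOIN keeps every row from `products`; unmatched rows get NULL for `sales`'s columns.
Matching on t1.sku > t2.sku. A NULL in a compared column never satisfies the condition.
Matched pairs: 16; unmatched t1 rows kept: 2.

(5, Frame); (5, Gear); (11, Frame); (11, Gear); (14, Frame); (14, Gear); (16, Bolt); (16, Cable); (16, Frame); (16, Gear); (17, Bolt); (17, Cable); (17, Frame); (17, Gear); (19, Frame); (19, Gear); (NULL, Chip); (NULL, Motor)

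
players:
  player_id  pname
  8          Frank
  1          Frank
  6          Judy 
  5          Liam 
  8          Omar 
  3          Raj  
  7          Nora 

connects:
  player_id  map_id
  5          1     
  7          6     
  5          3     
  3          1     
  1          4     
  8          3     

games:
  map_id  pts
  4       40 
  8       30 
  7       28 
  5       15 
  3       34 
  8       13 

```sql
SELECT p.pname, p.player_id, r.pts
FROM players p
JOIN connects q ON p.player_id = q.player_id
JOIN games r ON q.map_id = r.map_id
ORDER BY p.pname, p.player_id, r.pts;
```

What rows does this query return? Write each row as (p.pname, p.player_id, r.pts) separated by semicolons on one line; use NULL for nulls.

(Frank, 1, 40); (Frank, 8, 34); (Liam, 5, 34); (Omar, 8, 34)

Joins associate left-to-right: players INNER JOIN connects on player_id gives 7 intermediate row(s).
Then INNER JOIN `games r` on map_id: keep only rows whose q.map_id appears in r.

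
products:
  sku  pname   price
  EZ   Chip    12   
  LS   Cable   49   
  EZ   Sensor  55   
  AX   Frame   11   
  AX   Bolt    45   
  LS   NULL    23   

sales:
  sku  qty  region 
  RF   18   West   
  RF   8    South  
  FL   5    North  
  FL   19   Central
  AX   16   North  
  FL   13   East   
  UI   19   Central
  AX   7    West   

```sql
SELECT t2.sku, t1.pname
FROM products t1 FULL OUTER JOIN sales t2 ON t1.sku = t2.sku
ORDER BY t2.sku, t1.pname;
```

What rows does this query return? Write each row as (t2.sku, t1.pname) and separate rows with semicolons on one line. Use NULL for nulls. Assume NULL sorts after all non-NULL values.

FULL OUTER JOIN keeps every row from both sides; unmatched rows get NULL for the other side's columns.
Matching on t1.sku = t2.sku.
- t1 row (sku=EZ): no match → kept, t2 columns NULL.
- t1 row (sku=LS): no match → kept, t2 columns NULL.
- t1 row (sku=EZ): no match → kept, t2 columns NULL.
- t1 row (sku=AX): matches 2 t2 row(s) → 2 output row(s).
- t1 row (sku=AX): matches 2 t2 row(s) → 2 output row(s).
- t1 row (sku=LS): no match → kept, t2 columns NULL.
- 6 row(s) from t2 found no t1 partner → padded with NULL.

(AX, Bolt); (AX, Bolt); (AX, Frame); (AX, Frame); (FL, NULL); (FL, NULL); (FL, NULL); (RF, NULL); (RF, NULL); (UI, NULL); (NULL, Cable); (NULL, Chip); (NULL, Sensor); (NULL, NULL)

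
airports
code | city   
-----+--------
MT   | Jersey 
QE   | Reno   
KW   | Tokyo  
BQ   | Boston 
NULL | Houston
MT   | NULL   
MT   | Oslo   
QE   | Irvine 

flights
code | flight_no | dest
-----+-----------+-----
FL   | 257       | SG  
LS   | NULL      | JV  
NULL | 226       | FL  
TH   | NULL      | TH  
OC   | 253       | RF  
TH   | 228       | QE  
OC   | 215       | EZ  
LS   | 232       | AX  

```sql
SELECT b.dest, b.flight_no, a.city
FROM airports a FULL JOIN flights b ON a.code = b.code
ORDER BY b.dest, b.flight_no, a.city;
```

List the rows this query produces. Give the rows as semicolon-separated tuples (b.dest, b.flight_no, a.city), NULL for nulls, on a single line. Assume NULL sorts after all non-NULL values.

(AX, 232, NULL); (EZ, 215, NULL); (FL, 226, NULL); (JV, NULL, NULL); (QE, 228, NULL); (RF, 253, NULL); (SG, 257, NULL); (TH, NULL, NULL); (NULL, NULL, Boston); (NULL, NULL, Houston); (NULL, NULL, Irvine); (NULL, NULL, Jersey); (NULL, NULL, Oslo); (NULL, NULL, Reno); (NULL, NULL, Tokyo); (NULL, NULL, NULL)

FULL OUTER JOIN keeps every row from both sides; unmatched rows get NULL for the other side's columns.
Matching on a.code = b.code. A NULL in a compared column never satisfies the condition.
- code=MT: no b row matches, row kept with b columns NULL.
- code=QE: no b row matches, row kept with b columns NULL.
- code=KW: no b row matches, row kept with b columns NULL.
- code=BQ: no b row matches, row kept with b columns NULL.
- code=NULL: no b row matches, row kept with b columns NULL.
- code=MT: no b row matches, row kept with b columns NULL.
- code=MT: no b row matches, row kept with b columns NULL.
- code=QE: no b row matches, row kept with b columns NULL.
- 8 row(s) from b found no a partner → padded with NULL.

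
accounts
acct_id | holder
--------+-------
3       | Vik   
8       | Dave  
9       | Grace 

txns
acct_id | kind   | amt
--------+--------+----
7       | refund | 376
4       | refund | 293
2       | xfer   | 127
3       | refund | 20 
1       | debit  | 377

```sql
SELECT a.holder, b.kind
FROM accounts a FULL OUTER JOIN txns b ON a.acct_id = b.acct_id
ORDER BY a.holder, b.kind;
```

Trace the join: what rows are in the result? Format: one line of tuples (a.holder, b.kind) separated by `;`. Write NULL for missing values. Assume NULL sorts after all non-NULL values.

(Dave, NULL); (Grace, NULL); (Vik, refund); (NULL, debit); (NULL, refund); (NULL, refund); (NULL, xfer)

FULL OUTER JOIN keeps every row from both sides; unmatched rows get NULL for the other side's columns.
Matching on a.acct_id = b.acct_id.
- a (acct_id=3) pairs with 1 row(s) of b.
- a (acct_id=8) has no partner → padded with NULL.
- a (acct_id=9) has no partner → padded with NULL.
- 4 b row(s) had no a match → kept, a columns NULL.
After projecting and ordering:
a.holder | b.kind
Dave | NULL
Grace | NULL
Vik | refund
NULL | debit
NULL | refund
NULL | refund
NULL | xfer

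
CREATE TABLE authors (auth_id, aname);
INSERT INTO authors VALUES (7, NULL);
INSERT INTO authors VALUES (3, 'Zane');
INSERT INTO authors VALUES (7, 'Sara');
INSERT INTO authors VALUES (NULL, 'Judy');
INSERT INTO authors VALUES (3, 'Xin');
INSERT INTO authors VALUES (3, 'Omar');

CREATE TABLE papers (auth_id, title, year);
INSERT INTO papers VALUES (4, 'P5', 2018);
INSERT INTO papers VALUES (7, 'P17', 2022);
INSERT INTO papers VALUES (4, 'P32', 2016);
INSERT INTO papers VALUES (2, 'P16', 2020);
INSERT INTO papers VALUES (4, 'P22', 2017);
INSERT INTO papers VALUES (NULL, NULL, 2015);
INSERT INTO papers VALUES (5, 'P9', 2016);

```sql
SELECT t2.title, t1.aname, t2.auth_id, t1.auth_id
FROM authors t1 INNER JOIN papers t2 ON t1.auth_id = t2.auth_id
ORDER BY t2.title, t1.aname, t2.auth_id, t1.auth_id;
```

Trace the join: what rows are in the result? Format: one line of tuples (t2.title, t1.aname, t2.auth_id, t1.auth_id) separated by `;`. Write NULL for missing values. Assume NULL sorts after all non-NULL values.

(P17, Sara, 7, 7); (P17, NULL, 7, 7)

INNER JOIN keeps only pairs where the ON condition holds.
Matching on t1.auth_id = t2.auth_id. A NULL in a compared column never satisfies the condition.
- t1 (auth_id=7) pairs with 1 row(s) of t2.
- t1 (auth_id=3) has no partner → excluded.
- t1 (auth_id=7) pairs with 1 row(s) of t2.
- t1 (auth_id=NULL) has no partner → excluded.
- t1 (auth_id=3) has no partner → excluded.
- t1 (auth_id=3) has no partner → excluded.
After projecting and ordering:
t2.title | t1.aname | t2.auth_id | t1.auth_id
P17 | Sara | 7 | 7
P17 | NULL | 7 | 7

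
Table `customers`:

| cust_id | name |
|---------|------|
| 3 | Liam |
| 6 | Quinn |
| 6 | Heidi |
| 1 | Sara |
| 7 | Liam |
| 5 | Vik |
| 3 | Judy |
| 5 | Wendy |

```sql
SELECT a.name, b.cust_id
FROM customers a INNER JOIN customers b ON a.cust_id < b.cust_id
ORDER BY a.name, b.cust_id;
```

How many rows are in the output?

INNER JOIN keeps only pairs where the ON condition holds.
Matching on a.cust_id < b.cust_id.
- a[0] cust_id=3 → 5 match(es) in b → 5 row(s).
- a[1] cust_id=6 → 1 match(es) in b → 1 row(s).
- a[2] cust_id=6 → 1 match(es) in b → 1 row(s).
- a[3] cust_id=1 → 7 match(es) in b → 7 row(s).
- a[4] cust_id=7 → no match; dropped.
- a[5] cust_id=5 → 3 match(es) in b → 3 row(s).
- a[6] cust_id=3 → 5 match(es) in b → 5 row(s).
- a[7] cust_id=5 → 3 match(es) in b → 3 row(s).
Total: 25 rows.

25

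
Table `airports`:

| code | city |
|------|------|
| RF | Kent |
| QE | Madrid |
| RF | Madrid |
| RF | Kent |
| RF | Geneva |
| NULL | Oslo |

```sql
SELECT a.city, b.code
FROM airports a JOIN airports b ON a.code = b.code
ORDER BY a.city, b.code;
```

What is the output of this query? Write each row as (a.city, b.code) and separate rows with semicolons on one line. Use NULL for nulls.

(Geneva, RF); (Geneva, RF); (Geneva, RF); (Geneva, RF); (Kent, RF); (Kent, RF); (Kent, RF); (Kent, RF); (Kent, RF); (Kent, RF); (Kent, RF); (Kent, RF); (Madrid, QE); (Madrid, RF); (Madrid, RF); (Madrid, RF); (Madrid, RF)

INNER JOIN keeps only pairs where the ON condition holds.
Matching on a.code = b.code. A NULL in a compared column never satisfies the condition.
- a row (code=RF): matches 4 b row(s) → 4 output row(s).
- a row (code=QE): matches 1 b row(s) → 1 output row(s).
- a row (code=RF): matches 4 b row(s) → 4 output row(s).
- a row (code=RF): matches 4 b row(s) → 4 output row(s).
- a row (code=RF): matches 4 b row(s) → 4 output row(s).
- a row (code=NULL): no match → dropped.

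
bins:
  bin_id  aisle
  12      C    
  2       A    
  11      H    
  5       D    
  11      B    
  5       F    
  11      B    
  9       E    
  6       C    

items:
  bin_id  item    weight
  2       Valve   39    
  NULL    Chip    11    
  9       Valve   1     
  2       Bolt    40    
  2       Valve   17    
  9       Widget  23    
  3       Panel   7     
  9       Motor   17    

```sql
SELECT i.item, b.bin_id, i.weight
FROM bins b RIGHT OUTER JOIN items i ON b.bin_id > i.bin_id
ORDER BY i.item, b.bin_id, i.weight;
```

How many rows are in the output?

45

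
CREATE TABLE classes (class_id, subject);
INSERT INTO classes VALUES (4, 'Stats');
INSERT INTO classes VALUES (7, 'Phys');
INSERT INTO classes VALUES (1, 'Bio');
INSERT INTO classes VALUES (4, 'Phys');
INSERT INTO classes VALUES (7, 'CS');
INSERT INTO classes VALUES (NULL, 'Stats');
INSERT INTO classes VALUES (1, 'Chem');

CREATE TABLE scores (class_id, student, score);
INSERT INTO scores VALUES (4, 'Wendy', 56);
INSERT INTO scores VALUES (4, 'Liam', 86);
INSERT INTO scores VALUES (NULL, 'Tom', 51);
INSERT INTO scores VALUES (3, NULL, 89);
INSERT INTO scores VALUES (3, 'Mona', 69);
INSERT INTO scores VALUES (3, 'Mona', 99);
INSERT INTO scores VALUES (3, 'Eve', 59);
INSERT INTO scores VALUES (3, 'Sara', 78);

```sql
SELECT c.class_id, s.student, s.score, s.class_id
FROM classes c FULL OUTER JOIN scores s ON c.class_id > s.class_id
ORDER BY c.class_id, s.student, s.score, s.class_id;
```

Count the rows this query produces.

28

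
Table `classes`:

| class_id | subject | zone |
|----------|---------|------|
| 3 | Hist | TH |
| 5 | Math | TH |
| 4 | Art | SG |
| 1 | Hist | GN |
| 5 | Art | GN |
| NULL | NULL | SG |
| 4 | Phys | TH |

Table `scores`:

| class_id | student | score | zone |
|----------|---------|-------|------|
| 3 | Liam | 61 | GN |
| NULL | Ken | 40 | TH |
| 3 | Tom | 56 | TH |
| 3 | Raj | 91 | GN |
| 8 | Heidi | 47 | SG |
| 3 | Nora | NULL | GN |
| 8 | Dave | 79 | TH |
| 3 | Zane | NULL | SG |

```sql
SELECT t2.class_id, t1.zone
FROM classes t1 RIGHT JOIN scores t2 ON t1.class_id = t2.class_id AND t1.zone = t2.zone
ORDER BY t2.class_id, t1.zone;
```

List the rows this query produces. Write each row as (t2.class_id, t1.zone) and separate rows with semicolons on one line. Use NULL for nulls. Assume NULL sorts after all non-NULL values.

RIGHT JOIN keeps every row from `scores`; unmatched rows get NULL for `classes`'s columns.
Matching on t1.class_id = t2.class_id AND t1.zone = t2.zone. A NULL in a compared column never satisfies the condition.
- t1[0] class_id=3, zone=TH → 1 match(es) in t2 → 1 row(s).
- t1[1] class_id=5, zone=TH → no match.
- t1[2] class_id=4, zone=SG → no match.
- t1[3] class_id=1, zone=GN → no match.
- t1[4] class_id=5, zone=GN → no match.
- t1[5] class_id=NULL, zone=SG → no match.
- t1[6] class_id=4, zone=TH → no match.
- 7 row(s) from t2 found no t1 partner → padded with NULL.
After projecting and ordering:
t2.class_id | t1.zone
3 | TH
3 | NULL
3 | NULL
3 | NULL
3 | NULL
8 | NULL
8 | NULL
NULL | NULL

(3, TH); (3, NULL); (3, NULL); (3, NULL); (3, NULL); (8, NULL); (8, NULL); (NULL, NULL)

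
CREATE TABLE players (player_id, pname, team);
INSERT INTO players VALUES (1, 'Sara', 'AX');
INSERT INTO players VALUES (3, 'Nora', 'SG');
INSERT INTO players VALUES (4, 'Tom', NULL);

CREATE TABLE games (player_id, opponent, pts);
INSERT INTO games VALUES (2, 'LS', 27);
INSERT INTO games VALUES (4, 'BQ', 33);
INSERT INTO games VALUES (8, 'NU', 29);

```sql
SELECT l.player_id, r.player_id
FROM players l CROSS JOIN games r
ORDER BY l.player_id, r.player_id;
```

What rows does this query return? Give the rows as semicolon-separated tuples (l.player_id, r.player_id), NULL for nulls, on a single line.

(1, 2); (1, 4); (1, 8); (3, 2); (3, 4); (3, 8); (4, 2); (4, 4); (4, 8)

CROSS JOIN pairs every row of `players` with every row of `games`: 3 × 3 = 9 rows.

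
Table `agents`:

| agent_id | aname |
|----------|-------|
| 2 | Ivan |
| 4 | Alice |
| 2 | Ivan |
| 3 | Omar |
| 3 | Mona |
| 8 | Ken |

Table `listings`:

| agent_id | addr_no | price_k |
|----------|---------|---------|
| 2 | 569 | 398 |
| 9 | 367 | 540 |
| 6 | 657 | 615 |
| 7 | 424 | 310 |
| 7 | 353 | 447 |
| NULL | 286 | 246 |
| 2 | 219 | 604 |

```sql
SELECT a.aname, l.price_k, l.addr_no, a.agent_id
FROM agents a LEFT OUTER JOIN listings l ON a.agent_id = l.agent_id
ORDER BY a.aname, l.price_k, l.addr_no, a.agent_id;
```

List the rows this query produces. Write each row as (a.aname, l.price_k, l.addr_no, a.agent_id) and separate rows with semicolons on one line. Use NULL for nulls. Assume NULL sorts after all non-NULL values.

LEFT JOIN keeps every row from `agents`; unmatched rows get NULL for `listings`'s columns.
Matching on a.agent_id = l.agent_id. A NULL in a compared column never satisfies the condition.
Matched pairs: 4; unmatched a rows kept: 4.

(Alice, NULL, NULL, 4); (Ivan, 398, 569, 2); (Ivan, 398, 569, 2); (Ivan, 604, 219, 2); (Ivan, 604, 219, 2); (Ken, NULL, NULL, 8); (Mona, NULL, NULL, 3); (Omar, NULL, NULL, 3)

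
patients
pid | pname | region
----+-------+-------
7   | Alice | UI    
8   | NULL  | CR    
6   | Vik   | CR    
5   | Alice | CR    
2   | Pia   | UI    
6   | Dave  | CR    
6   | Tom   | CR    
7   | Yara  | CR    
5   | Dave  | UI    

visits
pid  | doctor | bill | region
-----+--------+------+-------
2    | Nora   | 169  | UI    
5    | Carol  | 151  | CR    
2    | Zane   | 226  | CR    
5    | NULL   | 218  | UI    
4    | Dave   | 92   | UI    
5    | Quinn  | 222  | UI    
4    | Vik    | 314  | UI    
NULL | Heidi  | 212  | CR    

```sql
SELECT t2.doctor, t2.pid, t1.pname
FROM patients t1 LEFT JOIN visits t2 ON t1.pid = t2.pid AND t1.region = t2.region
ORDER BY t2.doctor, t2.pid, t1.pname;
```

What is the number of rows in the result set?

10

LEFT JOIN keeps every row from `patients`; unmatched rows get NULL for `visits`'s columns.
Matching on t1.pid = t2.pid AND t1.region = t2.region. A NULL in a compared column never satisfies the condition.
- t1 (pid=7, region=UI) has no partner → padded with NULL.
- t1 (pid=8, region=CR) has no partner → padded with NULL.
- t1 (pid=6, region=CR) has no partner → padded with NULL.
- t1 (pid=5, region=CR) pairs with 1 row(s) of t2.
- t1 (pid=2, region=UI) pairs with 1 row(s) of t2.
- t1 (pid=6, region=CR) has no partner → padded with NULL.
- t1 (pid=6, region=CR) has no partner → padded with NULL.
- t1 (pid=7, region=CR) has no partner → padded with NULL.
- t1 (pid=5, region=UI) pairs with 2 row(s) of t2.
Total: 4 matched + 6 padded = 10 rows.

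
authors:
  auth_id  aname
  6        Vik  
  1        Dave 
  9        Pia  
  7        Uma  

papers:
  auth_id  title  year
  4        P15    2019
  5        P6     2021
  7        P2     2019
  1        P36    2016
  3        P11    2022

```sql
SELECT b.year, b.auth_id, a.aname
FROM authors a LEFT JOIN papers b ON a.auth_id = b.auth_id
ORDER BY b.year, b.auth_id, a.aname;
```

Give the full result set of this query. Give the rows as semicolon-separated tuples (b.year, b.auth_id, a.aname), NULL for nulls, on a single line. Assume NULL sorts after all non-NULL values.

(2016, 1, Dave); (2019, 7, Uma); (NULL, NULL, Pia); (NULL, NULL, Vik)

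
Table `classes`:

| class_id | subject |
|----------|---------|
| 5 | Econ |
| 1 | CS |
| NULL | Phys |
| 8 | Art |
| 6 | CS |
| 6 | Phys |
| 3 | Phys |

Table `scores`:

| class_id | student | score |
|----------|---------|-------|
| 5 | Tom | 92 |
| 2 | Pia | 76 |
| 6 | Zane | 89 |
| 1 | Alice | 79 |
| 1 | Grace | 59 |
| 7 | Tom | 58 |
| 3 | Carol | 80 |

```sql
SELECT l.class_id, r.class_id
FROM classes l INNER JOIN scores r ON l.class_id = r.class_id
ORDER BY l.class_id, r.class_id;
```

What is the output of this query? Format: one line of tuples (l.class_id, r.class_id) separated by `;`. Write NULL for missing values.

INNER JOIN keeps only pairs where the ON condition holds.
Matching on l.class_id = r.class_id. A NULL in a compared column never satisfies the condition.
Matched pairs: 6.

(1, 1); (1, 1); (3, 3); (5, 5); (6, 6); (6, 6)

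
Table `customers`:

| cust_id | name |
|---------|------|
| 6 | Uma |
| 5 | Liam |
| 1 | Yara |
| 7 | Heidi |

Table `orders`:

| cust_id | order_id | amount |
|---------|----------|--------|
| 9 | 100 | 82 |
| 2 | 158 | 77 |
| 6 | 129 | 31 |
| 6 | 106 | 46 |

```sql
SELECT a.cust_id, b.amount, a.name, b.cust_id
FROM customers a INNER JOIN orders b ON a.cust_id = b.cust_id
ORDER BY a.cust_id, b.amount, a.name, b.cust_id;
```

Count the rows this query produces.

INNER JOIN keeps only pairs where the ON condition holds.
Matching on a.cust_id = b.cust_id.
Matched pairs: 2.
Total: 2 rows.

2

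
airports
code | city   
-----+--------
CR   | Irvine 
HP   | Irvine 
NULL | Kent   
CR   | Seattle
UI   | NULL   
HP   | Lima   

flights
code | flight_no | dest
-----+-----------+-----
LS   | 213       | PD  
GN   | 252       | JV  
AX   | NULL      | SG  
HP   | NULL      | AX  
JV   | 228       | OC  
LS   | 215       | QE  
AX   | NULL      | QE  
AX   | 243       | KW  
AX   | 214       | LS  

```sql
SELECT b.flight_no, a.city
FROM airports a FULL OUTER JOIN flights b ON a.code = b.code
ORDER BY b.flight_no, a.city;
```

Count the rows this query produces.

FULL OUTER JOIN keeps every row from both sides; unmatched rows get NULL for the other side's columns.
Matching on a.code = b.code. A NULL in a compared column never satisfies the condition.
Matched pairs: 2; unmatched a rows kept: 4; unmatched b rows kept: 8.
Total: 2 matched + 12 padded = 14 rows.

14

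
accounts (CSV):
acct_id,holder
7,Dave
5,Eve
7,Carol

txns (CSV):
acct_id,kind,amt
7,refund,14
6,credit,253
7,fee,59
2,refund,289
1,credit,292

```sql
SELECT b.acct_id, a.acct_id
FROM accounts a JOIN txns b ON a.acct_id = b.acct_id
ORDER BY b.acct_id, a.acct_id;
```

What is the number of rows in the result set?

4

INNER JOIN keeps only pairs where the ON condition holds.
Matching on a.acct_id = b.acct_id.
- a row (acct_id=7): matches 2 b row(s) → 2 output row(s).
- a row (acct_id=5): no match → dropped.
- a row (acct_id=7): matches 2 b row(s) → 2 output row(s).
Total: 4 rows.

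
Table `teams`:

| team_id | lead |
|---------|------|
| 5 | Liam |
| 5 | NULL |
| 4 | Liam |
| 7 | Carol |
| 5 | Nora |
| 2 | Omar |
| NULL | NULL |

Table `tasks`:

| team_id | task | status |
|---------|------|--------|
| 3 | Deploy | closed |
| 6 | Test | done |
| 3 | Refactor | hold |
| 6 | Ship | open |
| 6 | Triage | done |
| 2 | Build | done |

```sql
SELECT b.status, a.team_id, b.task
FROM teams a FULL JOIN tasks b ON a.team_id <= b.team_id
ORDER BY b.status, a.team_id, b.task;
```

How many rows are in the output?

20

FULL OUTER JOIN keeps every row from both sides; unmatched rows get NULL for the other side's columns.
Matching on a.team_id <= b.team_id. A NULL in a compared column never satisfies the condition.
Matched pairs: 18; unmatched a rows kept: 2; unmatched b rows kept: 0.
Total: 18 matched + 2 padded = 20 rows.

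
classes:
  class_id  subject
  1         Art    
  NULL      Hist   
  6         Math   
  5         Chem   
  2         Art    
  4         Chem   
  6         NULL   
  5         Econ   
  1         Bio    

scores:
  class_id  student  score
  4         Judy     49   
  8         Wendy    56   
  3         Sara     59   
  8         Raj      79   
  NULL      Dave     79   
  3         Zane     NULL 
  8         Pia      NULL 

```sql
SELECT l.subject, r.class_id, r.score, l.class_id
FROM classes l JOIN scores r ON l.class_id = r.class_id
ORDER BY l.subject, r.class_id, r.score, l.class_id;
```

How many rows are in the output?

INNER JOIN keeps only pairs where the ON condition holds.
Matching on l.class_id = r.class_id. A NULL in a compared column never satisfies the condition.
- l row (class_id=1): no match → dropped.
- l row (class_id=NULL): no match → dropped.
- l row (class_id=6): no match → dropped.
- l row (class_id=5): no match → dropped.
- l row (class_id=2): no match → dropped.
- l row (class_id=4): matches 1 r row(s) → 1 output row(s).
- l row (class_id=6): no match → dropped.
- l row (class_id=5): no match → dropped.
- l row (class_id=1): no match → dropped.
Total: 1 rows.

1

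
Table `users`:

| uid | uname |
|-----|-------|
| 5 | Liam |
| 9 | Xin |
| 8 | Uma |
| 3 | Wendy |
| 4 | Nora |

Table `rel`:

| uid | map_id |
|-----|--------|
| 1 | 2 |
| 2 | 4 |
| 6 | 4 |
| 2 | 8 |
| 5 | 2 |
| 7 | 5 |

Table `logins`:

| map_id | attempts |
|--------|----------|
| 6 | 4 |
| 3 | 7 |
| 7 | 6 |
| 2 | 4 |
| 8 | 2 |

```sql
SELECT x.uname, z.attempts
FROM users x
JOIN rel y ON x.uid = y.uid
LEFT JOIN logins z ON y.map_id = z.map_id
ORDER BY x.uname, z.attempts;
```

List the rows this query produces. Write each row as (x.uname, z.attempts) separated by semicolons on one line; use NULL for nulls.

(Liam, 4)

Joins associate left-to-right: users INNER JOIN rel on uid gives 1 intermediate row(s).
Then LEFT JOIN `logins z` on map_id: each of those 1 rows is kept; rows whose y.map_id has no match in z get NULL for z's columns.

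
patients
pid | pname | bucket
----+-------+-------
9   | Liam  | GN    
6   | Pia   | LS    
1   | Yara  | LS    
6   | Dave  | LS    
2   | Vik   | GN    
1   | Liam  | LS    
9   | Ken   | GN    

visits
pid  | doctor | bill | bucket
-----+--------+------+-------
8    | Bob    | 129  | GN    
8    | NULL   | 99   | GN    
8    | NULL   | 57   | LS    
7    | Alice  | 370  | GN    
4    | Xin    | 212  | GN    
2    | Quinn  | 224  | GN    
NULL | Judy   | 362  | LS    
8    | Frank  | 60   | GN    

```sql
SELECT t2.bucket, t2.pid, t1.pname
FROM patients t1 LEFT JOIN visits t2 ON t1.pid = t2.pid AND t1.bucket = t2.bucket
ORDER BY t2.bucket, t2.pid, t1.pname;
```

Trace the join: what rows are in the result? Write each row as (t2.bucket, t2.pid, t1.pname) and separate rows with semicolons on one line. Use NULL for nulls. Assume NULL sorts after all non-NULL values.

LEFT JOIN keeps every row from `patients`; unmatched rows get NULL for `visits`'s columns.
Matching on t1.pid = t2.pid AND t1.bucket = t2.bucket. A NULL in a compared column never satisfies the condition.
- t1 (pid=9, bucket=GN) has no partner → padded with NULL.
- t1 (pid=6, bucket=LS) has no partner → padded with NULL.
- t1 (pid=1, bucket=LS) has no partner → padded with NULL.
- t1 (pid=6, bucket=LS) has no partner → padded with NULL.
- t1 (pid=2, bucket=GN) pairs with 1 row(s) of t2.
- t1 (pid=1, bucket=LS) has no partner → padded with NULL.
- t1 (pid=9, bucket=GN) has no partner → padded with NULL.
After projecting and ordering:
t2.bucket | t2.pid | t1.pname
GN | 2 | Vik
NULL | NULL | Dave
NULL | NULL | Ken
NULL | NULL | Liam
NULL | NULL | Liam
NULL | NULL | Pia
NULL | NULL | Yara

(GN, 2, Vik); (NULL, NULL, Dave); (NULL, NULL, Ken); (NULL, NULL, Liam); (NULL, NULL, Liam); (NULL, NULL, Pia); (NULL, NULL, Yara)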